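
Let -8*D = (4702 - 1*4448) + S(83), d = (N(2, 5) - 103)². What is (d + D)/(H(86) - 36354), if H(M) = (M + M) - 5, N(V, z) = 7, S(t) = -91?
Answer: -73565/289496 ≈ -0.25411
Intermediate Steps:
d = 9216 (d = (7 - 103)² = (-96)² = 9216)
H(M) = -5 + 2*M (H(M) = 2*M - 5 = -5 + 2*M)
D = -163/8 (D = -((4702 - 1*4448) - 91)/8 = -((4702 - 4448) - 91)/8 = -(254 - 91)/8 = -⅛*163 = -163/8 ≈ -20.375)
(d + D)/(H(86) - 36354) = (9216 - 163/8)/((-5 + 2*86) - 36354) = 73565/(8*((-5 + 172) - 36354)) = 73565/(8*(167 - 36354)) = (73565/8)/(-36187) = (73565/8)*(-1/36187) = -73565/289496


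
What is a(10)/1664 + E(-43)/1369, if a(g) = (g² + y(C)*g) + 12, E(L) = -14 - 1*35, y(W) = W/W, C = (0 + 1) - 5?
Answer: 42741/1139008 ≈ 0.037525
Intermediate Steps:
C = -4 (C = 1 - 5 = -4)
y(W) = 1
E(L) = -49 (E(L) = -14 - 35 = -49)
a(g) = 12 + g + g² (a(g) = (g² + 1*g) + 12 = (g² + g) + 12 = (g + g²) + 12 = 12 + g + g²)
a(10)/1664 + E(-43)/1369 = (12 + 10 + 10²)/1664 - 49/1369 = (12 + 10 + 100)*(1/1664) - 49*1/1369 = 122*(1/1664) - 49/1369 = 61/832 - 49/1369 = 42741/1139008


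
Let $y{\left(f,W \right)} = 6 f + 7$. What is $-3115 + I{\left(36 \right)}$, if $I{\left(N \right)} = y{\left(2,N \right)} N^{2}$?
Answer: $21509$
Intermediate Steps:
$y{\left(f,W \right)} = 7 + 6 f$
$I{\left(N \right)} = 19 N^{2}$ ($I{\left(N \right)} = \left(7 + 6 \cdot 2\right) N^{2} = \left(7 + 12\right) N^{2} = 19 N^{2}$)
$-3115 + I{\left(36 \right)} = -3115 + 19 \cdot 36^{2} = -3115 + 19 \cdot 1296 = -3115 + 24624 = 21509$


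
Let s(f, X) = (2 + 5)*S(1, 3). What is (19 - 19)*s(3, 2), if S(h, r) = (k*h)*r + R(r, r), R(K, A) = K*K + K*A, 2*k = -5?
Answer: 0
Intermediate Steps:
k = -5/2 (k = (½)*(-5) = -5/2 ≈ -2.5000)
R(K, A) = K² + A*K
S(h, r) = 2*r² - 5*h*r/2 (S(h, r) = (-5*h/2)*r + r*(r + r) = -5*h*r/2 + r*(2*r) = -5*h*r/2 + 2*r² = 2*r² - 5*h*r/2)
s(f, X) = 147/2 (s(f, X) = (2 + 5)*((½)*3*(-5*1 + 4*3)) = 7*((½)*3*(-5 + 12)) = 7*((½)*3*7) = 7*(21/2) = 147/2)
(19 - 19)*s(3, 2) = (19 - 19)*(147/2) = 0*(147/2) = 0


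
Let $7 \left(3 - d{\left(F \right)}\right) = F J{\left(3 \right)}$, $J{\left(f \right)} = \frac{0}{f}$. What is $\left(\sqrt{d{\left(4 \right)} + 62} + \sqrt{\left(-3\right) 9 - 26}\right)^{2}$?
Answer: $12 + 2 i \sqrt{3445} \approx 12.0 + 117.39 i$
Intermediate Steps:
$J{\left(f \right)} = 0$
$d{\left(F \right)} = 3$ ($d{\left(F \right)} = 3 - \frac{F 0}{7} = 3 - 0 = 3 + 0 = 3$)
$\left(\sqrt{d{\left(4 \right)} + 62} + \sqrt{\left(-3\right) 9 - 26}\right)^{2} = \left(\sqrt{3 + 62} + \sqrt{\left(-3\right) 9 - 26}\right)^{2} = \left(\sqrt{65} + \sqrt{-27 - 26}\right)^{2} = \left(\sqrt{65} + \sqrt{-53}\right)^{2} = \left(\sqrt{65} + i \sqrt{53}\right)^{2}$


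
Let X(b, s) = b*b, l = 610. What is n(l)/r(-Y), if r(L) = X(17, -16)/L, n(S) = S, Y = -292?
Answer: 178120/289 ≈ 616.33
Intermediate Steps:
X(b, s) = b²
r(L) = 289/L (r(L) = 17²/L = 289/L)
n(l)/r(-Y) = 610/((289/((-1*(-292))))) = 610/((289/292)) = 610/((289*(1/292))) = 610/(289/292) = 610*(292/289) = 178120/289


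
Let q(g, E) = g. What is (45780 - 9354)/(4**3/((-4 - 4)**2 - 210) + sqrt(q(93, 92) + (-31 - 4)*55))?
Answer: -3545464/406823 - 32352359*I*sqrt(458)/813646 ≈ -8.715 - 850.95*I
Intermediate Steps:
(45780 - 9354)/(4**3/((-4 - 4)**2 - 210) + sqrt(q(93, 92) + (-31 - 4)*55)) = (45780 - 9354)/(4**3/((-4 - 4)**2 - 210) + sqrt(93 + (-31 - 4)*55)) = 36426/(64/((-8)**2 - 210) + sqrt(93 - 35*55)) = 36426/(64/(64 - 210) + sqrt(93 - 1925)) = 36426/(64/(-146) + sqrt(-1832)) = 36426/(64*(-1/146) + 2*I*sqrt(458)) = 36426/(-32/73 + 2*I*sqrt(458))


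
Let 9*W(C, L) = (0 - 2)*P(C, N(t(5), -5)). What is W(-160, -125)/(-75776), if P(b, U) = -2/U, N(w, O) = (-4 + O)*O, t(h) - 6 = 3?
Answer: -1/7672320 ≈ -1.3034e-7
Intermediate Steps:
t(h) = 9 (t(h) = 6 + 3 = 9)
N(w, O) = O*(-4 + O)
W(C, L) = 4/405 (W(C, L) = ((0 - 2)*(-2*(-1/(5*(-4 - 5)))))/9 = (-(-4)/((-5*(-9))))/9 = (-(-4)/45)/9 = (-2*(-2/45))/9 = (⅑)*(4/45) = 4/405)
W(-160, -125)/(-75776) = (4/405)/(-75776) = (4/405)*(-1/75776) = -1/7672320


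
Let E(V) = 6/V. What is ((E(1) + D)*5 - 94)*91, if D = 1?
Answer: -5369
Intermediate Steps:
((E(1) + D)*5 - 94)*91 = ((6/1 + 1)*5 - 94)*91 = ((6*1 + 1)*5 - 94)*91 = ((6 + 1)*5 - 94)*91 = (7*5 - 94)*91 = (35 - 94)*91 = -59*91 = -5369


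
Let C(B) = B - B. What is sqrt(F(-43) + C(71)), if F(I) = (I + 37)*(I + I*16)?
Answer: sqrt(4386) ≈ 66.227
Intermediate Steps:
C(B) = 0
F(I) = 17*I*(37 + I) (F(I) = (37 + I)*(I + 16*I) = (37 + I)*(17*I) = 17*I*(37 + I))
sqrt(F(-43) + C(71)) = sqrt(17*(-43)*(37 - 43) + 0) = sqrt(17*(-43)*(-6) + 0) = sqrt(4386 + 0) = sqrt(4386)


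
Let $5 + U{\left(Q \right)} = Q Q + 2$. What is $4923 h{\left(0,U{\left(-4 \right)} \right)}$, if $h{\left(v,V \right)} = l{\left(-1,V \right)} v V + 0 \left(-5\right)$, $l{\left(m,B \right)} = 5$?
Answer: $0$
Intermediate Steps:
$U{\left(Q \right)} = -3 + Q^{2}$ ($U{\left(Q \right)} = -5 + \left(Q Q + 2\right) = -5 + \left(Q^{2} + 2\right) = -5 + \left(2 + Q^{2}\right) = -3 + Q^{2}$)
$h{\left(v,V \right)} = 5 V v$ ($h{\left(v,V \right)} = 5 v V + 0 \left(-5\right) = 5 V v + 0 = 5 V v$)
$4923 h{\left(0,U{\left(-4 \right)} \right)} = 4923 \cdot 5 \left(-3 + \left(-4\right)^{2}\right) 0 = 4923 \cdot 5 \left(-3 + 16\right) 0 = 4923 \cdot 5 \cdot 13 \cdot 0 = 4923 \cdot 0 = 0$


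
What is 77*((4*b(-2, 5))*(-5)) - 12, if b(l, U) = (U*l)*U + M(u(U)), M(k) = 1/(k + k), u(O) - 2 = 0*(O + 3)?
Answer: 76603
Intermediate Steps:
u(O) = 2 (u(O) = 2 + 0*(O + 3) = 2 + 0*(3 + O) = 2 + 0 = 2)
M(k) = 1/(2*k)
b(l, U) = ¼ + l*U² (b(l, U) = (U*l)*U + (½)/2 = l*U² + (½)*(½) = l*U² + ¼ = ¼ + l*U²)
77*((4*b(-2, 5))*(-5)) - 12 = 77*((4*(¼ - 2*5²))*(-5)) - 12 = 77*((4*(¼ - 2*25))*(-5)) - 12 = 77*((4*(¼ - 50))*(-5)) - 12 = 77*((4*(-199/4))*(-5)) - 12 = 77*(-199*(-5)) - 12 = 77*995 - 12 = 76615 - 12 = 76603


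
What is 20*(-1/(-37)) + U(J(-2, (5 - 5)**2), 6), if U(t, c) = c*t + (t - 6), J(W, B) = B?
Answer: -202/37 ≈ -5.4595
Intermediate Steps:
U(t, c) = -6 + t + c*t (U(t, c) = c*t + (-6 + t) = -6 + t + c*t)
20*(-1/(-37)) + U(J(-2, (5 - 5)**2), 6) = 20*(-1/(-37)) + (-6 + (5 - 5)**2 + 6*(5 - 5)**2) = 20*(-1*(-1/37)) + (-6 + 0**2 + 6*0**2) = 20*(1/37) + (-6 + 0 + 6*0) = 20/37 + (-6 + 0 + 0) = 20/37 - 6 = -202/37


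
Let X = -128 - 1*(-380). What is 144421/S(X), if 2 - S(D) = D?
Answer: -144421/250 ≈ -577.68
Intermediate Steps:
X = 252 (X = -128 + 380 = 252)
S(D) = 2 - D
144421/S(X) = 144421/(2 - 1*252) = 144421/(2 - 252) = 144421/(-250) = 144421*(-1/250) = -144421/250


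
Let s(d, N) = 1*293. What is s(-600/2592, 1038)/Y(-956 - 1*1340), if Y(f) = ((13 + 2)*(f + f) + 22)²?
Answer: 293/4741424164 ≈ 6.1796e-8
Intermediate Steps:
s(d, N) = 293
Y(f) = (22 + 30*f)² (Y(f) = (15*(2*f) + 22)² = (30*f + 22)² = (22 + 30*f)²)
s(-600/2592, 1038)/Y(-956 - 1*1340) = 293/((4*(11 + 15*(-956 - 1*1340))²)) = 293/((4*(11 + 15*(-956 - 1340))²)) = 293/((4*(11 + 15*(-2296))²)) = 293/((4*(11 - 34440)²)) = 293/((4*(-34429)²)) = 293/((4*1185356041)) = 293/4741424164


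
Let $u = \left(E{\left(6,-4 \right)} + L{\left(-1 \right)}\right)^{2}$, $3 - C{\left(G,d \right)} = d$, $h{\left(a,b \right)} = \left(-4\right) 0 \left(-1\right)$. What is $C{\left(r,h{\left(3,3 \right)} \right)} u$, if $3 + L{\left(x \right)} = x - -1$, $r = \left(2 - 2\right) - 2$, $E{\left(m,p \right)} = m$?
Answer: $27$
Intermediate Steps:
$h{\left(a,b \right)} = 0$ ($h{\left(a,b \right)} = 0 \left(-1\right) = 0$)
$r = -2$ ($r = 0 - 2 = -2$)
$C{\left(G,d \right)} = 3 - d$
$L{\left(x \right)} = -2 + x$ ($L{\left(x \right)} = -3 + \left(x - -1\right) = -3 + \left(x + 1\right) = -3 + \left(1 + x\right) = -2 + x$)
$u = 9$ ($u = \left(6 - 3\right)^{2} = 3^{2} = 9$)
$C{\left(r,h{\left(3,3 \right)} \right)} u = \left(3 - 0\right) 9 = \left(3 + 0\right) 9 = 3 \cdot 9 = 27$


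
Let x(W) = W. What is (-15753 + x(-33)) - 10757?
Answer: -26543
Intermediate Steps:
(-15753 + x(-33)) - 10757 = (-15753 - 33) - 10757 = -15786 - 10757 = -26543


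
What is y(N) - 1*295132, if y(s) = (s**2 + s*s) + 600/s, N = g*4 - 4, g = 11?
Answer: -291917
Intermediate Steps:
N = 40 (N = 11*4 - 4 = 44 - 4 = 40)
y(s) = 2*s**2 + 600/s (y(s) = (s**2 + s**2) + 600/s = 2*s**2 + 600/s)
y(N) - 1*295132 = 2*(300 + 40**3)/40 - 1*295132 = 2*(1/40)*(300 + 64000) - 295132 = 2*(1/40)*64300 - 295132 = 3215 - 295132 = -291917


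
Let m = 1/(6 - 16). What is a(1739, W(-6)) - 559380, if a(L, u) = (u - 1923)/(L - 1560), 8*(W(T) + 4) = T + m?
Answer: -8010475821/14320 ≈ -5.5939e+5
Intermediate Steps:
m = -1/10 (m = 1/(-10) = -1/10 ≈ -0.10000)
W(T) = -321/80 + T/8 (W(T) = -4 + (T - 1/10)/8 = -4 + (-1/10 + T)/8 = -4 + (-1/80 + T/8) = -321/80 + T/8)
a(L, u) = (-1923 + u)/(-1560 + L)
a(1739, W(-6)) - 559380 = (-1923 + (-321/80 + (1/8)*(-6)))/(-1560 + 1739) - 559380 = (-1923 + (-321/80 - 3/4))/179 - 559380 = (-1923 - 381/80)/179 - 559380 = (1/179)*(-154221/80) - 559380 = -154221/14320 - 559380 = -8010475821/14320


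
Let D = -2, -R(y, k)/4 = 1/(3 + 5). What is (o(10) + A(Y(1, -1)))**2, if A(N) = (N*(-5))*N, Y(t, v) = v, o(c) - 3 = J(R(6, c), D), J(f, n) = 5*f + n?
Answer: 169/4 ≈ 42.250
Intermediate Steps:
R(y, k) = -1/2 (R(y, k) = -4/(3 + 5) = -4/8 = -4*1/8 = -1/2)
J(f, n) = n + 5*f
o(c) = -3/2 (o(c) = 3 + (-2 + 5*(-1/2)) = 3 + (-2 - 5/2) = 3 - 9/2 = -3/2)
A(N) = -5*N**2 (A(N) = (-5*N)*N = -5*N**2)
(o(10) + A(Y(1, -1)))**2 = (-3/2 - 5*(-1)**2)**2 = (-3/2 - 5*1)**2 = (-3/2 - 5)**2 = (-13/2)**2 = 169/4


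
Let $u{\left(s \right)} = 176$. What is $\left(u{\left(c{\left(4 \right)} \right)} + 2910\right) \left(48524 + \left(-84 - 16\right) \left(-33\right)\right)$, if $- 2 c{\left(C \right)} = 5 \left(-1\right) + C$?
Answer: $159928864$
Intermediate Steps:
$c{\left(C \right)} = \frac{5}{2} - \frac{C}{2}$ ($c{\left(C \right)} = - \frac{5 \left(-1\right) + C}{2} = - \frac{-5 + C}{2} = \frac{5}{2} - \frac{C}{2}$)
$\left(u{\left(c{\left(4 \right)} \right)} + 2910\right) \left(48524 + \left(-84 - 16\right) \left(-33\right)\right) = \left(176 + 2910\right) \left(48524 + \left(-84 - 16\right) \left(-33\right)\right) = 3086 \left(48524 - -3300\right) = 3086 \left(48524 + 3300\right) = 3086 \cdot 51824 = 159928864$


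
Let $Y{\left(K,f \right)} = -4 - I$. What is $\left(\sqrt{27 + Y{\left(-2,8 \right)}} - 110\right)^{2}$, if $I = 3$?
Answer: $12120 - 440 \sqrt{5} \approx 11136.0$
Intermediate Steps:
$Y{\left(K,f \right)} = -7$ ($Y{\left(K,f \right)} = -4 - 3 = -7$)
$\left(\sqrt{27 + Y{\left(-2,8 \right)}} - 110\right)^{2} = \left(\sqrt{27 - 7} - 110\right)^{2} = \left(\sqrt{20} - 110\right)^{2} = \left(2 \sqrt{5} - 110\right)^{2} = \left(-110 + 2 \sqrt{5}\right)^{2}$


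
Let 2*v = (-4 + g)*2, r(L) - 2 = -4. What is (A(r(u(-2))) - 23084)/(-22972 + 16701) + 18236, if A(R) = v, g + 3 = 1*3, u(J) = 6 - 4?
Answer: 114381044/6271 ≈ 18240.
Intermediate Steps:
u(J) = 2
r(L) = -2 (r(L) = 2 - 4 = -2)
g = 0 (g = -3 + 1*3 = -3 + 3 = 0)
v = -4 (v = ((-4 + 0)*2)/2 = (-4*2)/2 = (1/2)*(-8) = -4)
A(R) = -4
(A(r(u(-2))) - 23084)/(-22972 + 16701) + 18236 = (-4 - 23084)/(-22972 + 16701) + 18236 = -23088/(-6271) + 18236 = -23088*(-1/6271) + 18236 = 23088/6271 + 18236 = 114381044/6271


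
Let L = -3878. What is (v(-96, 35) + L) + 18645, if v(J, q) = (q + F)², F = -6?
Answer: 15608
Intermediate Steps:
v(J, q) = (-6 + q)² (v(J, q) = (q - 6)² = (-6 + q)²)
(v(-96, 35) + L) + 18645 = ((-6 + 35)² - 3878) + 18645 = (29² - 3878) + 18645 = (841 - 3878) + 18645 = -3037 + 18645 = 15608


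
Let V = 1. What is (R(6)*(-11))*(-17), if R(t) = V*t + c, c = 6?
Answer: 2244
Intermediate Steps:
R(t) = 6 + t (R(t) = 1*t + 6 = t + 6 = 6 + t)
(R(6)*(-11))*(-17) = ((6 + 6)*(-11))*(-17) = (12*(-11))*(-17) = -132*(-17) = 2244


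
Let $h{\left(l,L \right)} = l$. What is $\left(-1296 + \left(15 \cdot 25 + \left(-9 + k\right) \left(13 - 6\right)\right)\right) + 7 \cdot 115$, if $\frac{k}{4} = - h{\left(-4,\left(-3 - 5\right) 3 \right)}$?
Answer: $-67$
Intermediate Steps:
$k = 16$ ($k = 4 \left(\left(-1\right) \left(-4\right)\right) = 4 \cdot 4 = 16$)
$\left(-1296 + \left(15 \cdot 25 + \left(-9 + k\right) \left(13 - 6\right)\right)\right) + 7 \cdot 115 = \left(-1296 + \left(15 \cdot 25 + \left(-9 + 16\right) \left(13 - 6\right)\right)\right) + 7 \cdot 115 = \left(-1296 + \left(375 + 7 \cdot 7\right)\right) + 805 = \left(-1296 + \left(375 + 49\right)\right) + 805 = \left(-1296 + 424\right) + 805 = -872 + 805 = -67$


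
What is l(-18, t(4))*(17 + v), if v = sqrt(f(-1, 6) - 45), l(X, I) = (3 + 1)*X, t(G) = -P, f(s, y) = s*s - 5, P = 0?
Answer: -1224 - 504*I ≈ -1224.0 - 504.0*I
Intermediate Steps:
f(s, y) = -5 + s**2 (f(s, y) = s**2 - 5 = -5 + s**2)
t(G) = 0 (t(G) = -1*0 = 0)
l(X, I) = 4*X
v = 7*I (v = sqrt((-5 + (-1)**2) - 45) = sqrt((-5 + 1) - 45) = sqrt(-4 - 45) = sqrt(-49) = 7*I ≈ 7.0*I)
l(-18, t(4))*(17 + v) = (4*(-18))*(17 + 7*I) = -72*(17 + 7*I) = -1224 - 504*I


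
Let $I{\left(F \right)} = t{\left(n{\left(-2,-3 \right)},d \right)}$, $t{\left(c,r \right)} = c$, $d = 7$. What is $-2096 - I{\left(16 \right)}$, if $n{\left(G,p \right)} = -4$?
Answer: $-2092$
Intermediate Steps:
$I{\left(F \right)} = -4$
$-2096 - I{\left(16 \right)} = -2096 - -4 = -2096 + 4 = -2092$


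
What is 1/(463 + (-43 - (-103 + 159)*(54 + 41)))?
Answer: -1/4900 ≈ -0.00020408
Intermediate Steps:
1/(463 + (-43 - (-103 + 159)*(54 + 41))) = 1/(463 + (-43 - 56*95)) = 1/(463 + (-43 - 1*5320)) = 1/(463 + (-43 - 5320)) = 1/(463 - 5363) = 1/(-4900) = -1/4900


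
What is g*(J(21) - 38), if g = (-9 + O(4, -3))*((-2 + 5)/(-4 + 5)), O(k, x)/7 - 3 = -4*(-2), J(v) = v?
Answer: -3468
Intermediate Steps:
O(k, x) = 77 (O(k, x) = 21 + 7*(-4*(-2)) = 21 + 7*8 = 21 + 56 = 77)
g = 204 (g = (-9 + 77)*((-2 + 5)/(-4 + 5)) = 68*(3/1) = 68*(3*1) = 68*3 = 204)
g*(J(21) - 38) = 204*(21 - 38) = 204*(-17) = -3468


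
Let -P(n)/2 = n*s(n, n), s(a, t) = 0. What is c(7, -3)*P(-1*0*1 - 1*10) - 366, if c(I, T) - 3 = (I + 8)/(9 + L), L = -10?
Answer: -366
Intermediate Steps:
c(I, T) = -5 - I (c(I, T) = 3 + (I + 8)/(9 - 10) = 3 + (8 + I)/(-1) = 3 + (8 + I)*(-1) = 3 + (-8 - I) = -5 - I)
P(n) = 0 (P(n) = -2*n*0 = -2*0 = 0)
c(7, -3)*P(-1*0*1 - 1*10) - 366 = (-5 - 1*7)*0 - 366 = (-5 - 7)*0 - 366 = -12*0 - 366 = 0 - 366 = -366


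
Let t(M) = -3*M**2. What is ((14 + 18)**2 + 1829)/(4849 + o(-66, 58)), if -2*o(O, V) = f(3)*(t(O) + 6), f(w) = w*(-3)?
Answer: -2853/53930 ≈ -0.052902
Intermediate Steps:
f(w) = -3*w
o(O, V) = 27 - 27*O**2/2 (o(O, V) = -(-3*3)*(-3*O**2 + 6)/2 = -(-9)*(6 - 3*O**2)/2 = -(-54 + 27*O**2)/2 = 27 - 27*O**2/2)
((14 + 18)**2 + 1829)/(4849 + o(-66, 58)) = ((14 + 18)**2 + 1829)/(4849 + (27 - 27/2*(-66)**2)) = (32**2 + 1829)/(4849 + (27 - 27/2*4356)) = (1024 + 1829)/(4849 + (27 - 58806)) = 2853/(4849 - 58779) = 2853/(-53930) = 2853*(-1/53930) = -2853/53930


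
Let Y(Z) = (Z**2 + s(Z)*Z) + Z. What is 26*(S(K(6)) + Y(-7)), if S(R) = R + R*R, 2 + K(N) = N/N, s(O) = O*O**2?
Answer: 63518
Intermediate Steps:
s(O) = O**3
Y(Z) = Z + Z**2 + Z**4 (Y(Z) = (Z**2 + Z**3*Z) + Z = (Z**2 + Z**4) + Z = Z + Z**2 + Z**4)
K(N) = -1 (K(N) = -2 + N/N = -2 + 1 = -1)
S(R) = R + R**2
26*(S(K(6)) + Y(-7)) = 26*(-(1 - 1) - 7*(1 - 7 + (-7)**3)) = 26*(-1*0 - 7*(1 - 7 - 343)) = 26*(0 - 7*(-349)) = 26*(0 + 2443) = 26*2443 = 63518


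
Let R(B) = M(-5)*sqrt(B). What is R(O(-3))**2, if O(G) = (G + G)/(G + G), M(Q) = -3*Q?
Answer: 225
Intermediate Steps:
O(G) = 1 (O(G) = (2*G)/((2*G)) = (2*G)*(1/(2*G)) = 1)
R(B) = 15*sqrt(B) (R(B) = (-3*(-5))*sqrt(B) = 15*sqrt(B))
R(O(-3))**2 = (15*sqrt(1))**2 = (15*1)**2 = 15**2 = 225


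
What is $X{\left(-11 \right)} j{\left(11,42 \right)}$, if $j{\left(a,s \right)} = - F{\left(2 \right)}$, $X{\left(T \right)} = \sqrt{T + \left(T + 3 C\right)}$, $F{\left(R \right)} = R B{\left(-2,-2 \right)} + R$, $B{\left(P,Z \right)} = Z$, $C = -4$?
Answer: $2 i \sqrt{34} \approx 11.662 i$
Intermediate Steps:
$F{\left(R \right)} = - R$ ($F{\left(R \right)} = R \left(-2\right) + R = - 2 R + R = - R$)
$X{\left(T \right)} = \sqrt{-12 + 2 T}$ ($X{\left(T \right)} = \sqrt{T + \left(T + 3 \left(-4\right)\right)} = \sqrt{T + \left(T - 12\right)} = \sqrt{T + \left(-12 + T\right)} = \sqrt{-12 + 2 T}$)
$j{\left(a,s \right)} = 2$ ($j{\left(a,s \right)} = - \left(-1\right) 2 = \left(-1\right) \left(-2\right) = 2$)
$X{\left(-11 \right)} j{\left(11,42 \right)} = \sqrt{-12 + 2 \left(-11\right)} 2 = \sqrt{-12 - 22} \cdot 2 = \sqrt{-34} \cdot 2 = i \sqrt{34} \cdot 2 = 2 i \sqrt{34}$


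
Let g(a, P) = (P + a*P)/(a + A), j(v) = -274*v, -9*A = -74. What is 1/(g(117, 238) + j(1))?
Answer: -161/8006 ≈ -0.020110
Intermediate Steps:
A = 74/9 (A = -1/9*(-74) = 74/9 ≈ 8.2222)
g(a, P) = (P + P*a)/(74/9 + a) (g(a, P) = (P + a*P)/(a + 74/9) = (P + P*a)/(74/9 + a))
1/(g(117, 238) + j(1)) = 1/(9*238*(1 + 117)/(74 + 9*117) - 274*1) = 1/(9*238*118/(74 + 1053) - 274) = 1/(9*238*118/1127 - 274) = 1/(9*238*(1/1127)*118 - 274) = 1/(36108/161 - 274) = 1/(-8006/161) = -161/8006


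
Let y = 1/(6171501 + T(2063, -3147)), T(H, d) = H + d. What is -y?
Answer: -1/6170417 ≈ -1.6206e-7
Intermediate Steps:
y = 1/6170417 (y = 1/(6171501 + (2063 - 3147)) = 1/(6171501 - 1084) = 1/6170417 ≈ 1.6206e-7)
-y = -1*1/6170417 = -1/6170417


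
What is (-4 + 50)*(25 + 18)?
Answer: 1978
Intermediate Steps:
(-4 + 50)*(25 + 18) = 46*43 = 1978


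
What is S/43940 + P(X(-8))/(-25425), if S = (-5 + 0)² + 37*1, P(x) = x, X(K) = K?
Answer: 192787/111717450 ≈ 0.0017257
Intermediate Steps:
S = 62 (S = (-5)² + 37 = 25 + 37 = 62)
S/43940 + P(X(-8))/(-25425) = 62/43940 - 8/(-25425) = 62*(1/43940) - 8*(-1/25425) = 31/21970 + 8/25425 = 192787/111717450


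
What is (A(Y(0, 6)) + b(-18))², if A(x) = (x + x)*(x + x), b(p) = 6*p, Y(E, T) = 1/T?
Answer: 942841/81 ≈ 11640.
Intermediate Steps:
A(x) = 4*x² (A(x) = (2*x)*(2*x) = 4*x²)
(A(Y(0, 6)) + b(-18))² = (4*(1/6)² + 6*(-18))² = (4*(⅙)² - 108)² = (4*(1/36) - 108)² = (⅑ - 108)² = (-971/9)² = 942841/81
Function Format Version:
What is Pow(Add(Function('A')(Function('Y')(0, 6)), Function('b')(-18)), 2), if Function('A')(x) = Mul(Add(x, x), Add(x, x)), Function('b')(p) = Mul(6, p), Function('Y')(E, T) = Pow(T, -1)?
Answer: Rational(942841, 81) ≈ 11640.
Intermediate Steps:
Function('A')(x) = Mul(4, Pow(x, 2)) (Function('A')(x) = Mul(Mul(2, x), Mul(2, x)) = Mul(4, Pow(x, 2)))
Pow(Add(Function('A')(Function('Y')(0, 6)), Function('b')(-18)), 2) = Pow(Add(Mul(4, Pow(Pow(6, -1), 2)), Mul(6, -18)), 2) = Pow(Add(Mul(4, Pow(Rational(1, 6), 2)), -108), 2) = Pow(Add(Mul(4, Rational(1, 36)), -108), 2) = Pow(Add(Rational(1, 9), -108), 2) = Pow(Rational(-971, 9), 2) = Rational(942841, 81)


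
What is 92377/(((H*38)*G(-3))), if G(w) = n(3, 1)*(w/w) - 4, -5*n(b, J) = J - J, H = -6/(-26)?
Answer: -1200901/456 ≈ -2633.6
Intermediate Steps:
H = 3/13 (H = -6*(-1/26) = 3/13 ≈ 0.23077)
n(b, J) = 0 (n(b, J) = -(J - J)/5 = -⅕*0 = 0)
G(w) = -4 (G(w) = 0*(w/w) - 4 = 0*1 - 4 = 0 - 4 = -4)
92377/(((H*38)*G(-3))) = 92377/((((3/13)*38)*(-4))) = 92377/(((114/13)*(-4))) = 92377/(-456/13) = 92377*(-13/456) = -1200901/456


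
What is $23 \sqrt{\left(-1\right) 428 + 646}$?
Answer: $23 \sqrt{218} \approx 339.59$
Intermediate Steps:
$23 \sqrt{\left(-1\right) 428 + 646} = 23 \sqrt{-428 + 646} = 23 \sqrt{218}$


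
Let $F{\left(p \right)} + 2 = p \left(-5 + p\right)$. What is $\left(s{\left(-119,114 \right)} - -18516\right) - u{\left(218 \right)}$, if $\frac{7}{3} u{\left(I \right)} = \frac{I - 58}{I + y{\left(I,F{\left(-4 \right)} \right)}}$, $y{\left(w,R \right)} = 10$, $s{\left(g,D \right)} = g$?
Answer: $\frac{2446761}{133} \approx 18397.0$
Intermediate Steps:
$F{\left(p \right)} = -2 + p \left(-5 + p\right)$
$u{\left(I \right)} = \frac{3 \left(-58 + I\right)}{7 \left(10 + I\right)}$ ($u{\left(I \right)} = \frac{3 \frac{I - 58}{I + 10}}{7} = \frac{3 \frac{-58 + I}{10 + I}}{7} = \frac{3 \left(-58 + I\right)}{7 \left(10 + I\right)}$)
$\left(s{\left(-119,114 \right)} - -18516\right) - u{\left(218 \right)} = \left(-119 - -18516\right) - \frac{3 \left(-58 + 218\right)}{7 \left(10 + 218\right)} = \left(-119 + 18516\right) - \frac{3}{7} \cdot \frac{1}{228} \cdot 160 = 18397 - \frac{3}{7} \cdot \frac{1}{228} \cdot 160 = 18397 - \frac{40}{133} = \frac{2446761}{133}$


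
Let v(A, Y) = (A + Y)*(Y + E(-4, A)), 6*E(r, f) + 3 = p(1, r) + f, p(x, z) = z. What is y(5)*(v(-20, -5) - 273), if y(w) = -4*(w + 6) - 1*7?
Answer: 3621/2 ≈ 1810.5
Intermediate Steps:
y(w) = -31 - 4*w (y(w) = -4*(6 + w) - 7 = (-24 - 4*w) - 7 = -31 - 4*w)
E(r, f) = -1/2 + f/6 + r/6 (E(r, f) = -1/2 + (r + f)/6 = -1/2 + (f + r)/6 = -1/2 + (f/6 + r/6) = -1/2 + f/6 + r/6)
v(A, Y) = (A + Y)*(-7/6 + Y + A/6) (v(A, Y) = (A + Y)*(Y + (-1/2 + A/6 + (1/6)*(-4))) = (A + Y)*(Y + (-1/2 + A/6 - 2/3)) = (A + Y)*(Y + (-7/6 + A/6)) = (A + Y)*(-7/6 + Y + A/6))
y(5)*(v(-20, -5) - 273) = (-31 - 4*5)*(((-5)**2 - 20*(-5) + (1/6)*(-20)*(-7 - 20) + (1/6)*(-5)*(-7 - 20)) - 273) = (-31 - 20)*((25 + 100 + (1/6)*(-20)*(-27) + (1/6)*(-5)*(-27)) - 273) = -51*((25 + 100 + 90 + 45/2) - 273) = -51*(475/2 - 273) = -51*(-71/2) = 3621/2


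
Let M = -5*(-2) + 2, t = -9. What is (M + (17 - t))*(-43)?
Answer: -1634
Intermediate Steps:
M = 12 (M = 10 + 2 = 12)
(M + (17 - t))*(-43) = (12 + (17 - 1*(-9)))*(-43) = (12 + (17 + 9))*(-43) = (12 + 26)*(-43) = 38*(-43) = -1634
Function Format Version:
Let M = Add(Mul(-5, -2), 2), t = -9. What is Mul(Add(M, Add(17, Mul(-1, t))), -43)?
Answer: -1634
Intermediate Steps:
M = 12 (M = Add(10, 2) = 12)
Mul(Add(M, Add(17, Mul(-1, t))), -43) = Mul(Add(12, Add(17, Mul(-1, -9))), -43) = Mul(Add(12, Add(17, 9)), -43) = Mul(Add(12, 26), -43) = Mul(38, -43) = -1634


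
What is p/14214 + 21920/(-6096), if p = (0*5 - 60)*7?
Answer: -3272200/902589 ≈ -3.6253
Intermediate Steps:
p = -420 (p = (0 - 60)*7 = -60*7 = -420)
p/14214 + 21920/(-6096) = -420/14214 + 21920/(-6096) = -420*1/14214 + 21920*(-1/6096) = -70/2369 - 1370/381 = -3272200/902589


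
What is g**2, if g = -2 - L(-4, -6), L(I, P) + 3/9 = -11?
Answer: 784/9 ≈ 87.111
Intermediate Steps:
L(I, P) = -34/3 (L(I, P) = -1/3 - 11 = -34/3)
g = 28/3 (g = -2 - 1*(-34/3) = -2 + 34/3 = 28/3 ≈ 9.3333)
g**2 = (28/3)**2 = 784/9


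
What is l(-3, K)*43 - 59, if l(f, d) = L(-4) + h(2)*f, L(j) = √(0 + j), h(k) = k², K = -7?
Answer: -575 + 86*I ≈ -575.0 + 86.0*I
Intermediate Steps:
L(j) = √j
l(f, d) = 2*I + 4*f (l(f, d) = √(-4) + 2²*f = 2*I + 4*f)
l(-3, K)*43 - 59 = (2*I + 4*(-3))*43 - 59 = (2*I - 12)*43 - 59 = (-12 + 2*I)*43 - 59 = (-516 + 86*I) - 59 = -575 + 86*I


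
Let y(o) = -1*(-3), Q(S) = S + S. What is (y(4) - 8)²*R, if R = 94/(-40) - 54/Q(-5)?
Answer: 305/4 ≈ 76.250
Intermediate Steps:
Q(S) = 2*S
y(o) = 3
R = 61/20 (R = 94/(-40) - 54/(2*(-5)) = 94*(-1/40) - 54/(-10) = -47/20 - 54*(-⅒) = -47/20 + 27/5 = 61/20 ≈ 3.0500)
(y(4) - 8)²*R = (3 - 8)²*(61/20) = (-5)²*(61/20) = 25*(61/20) = 305/4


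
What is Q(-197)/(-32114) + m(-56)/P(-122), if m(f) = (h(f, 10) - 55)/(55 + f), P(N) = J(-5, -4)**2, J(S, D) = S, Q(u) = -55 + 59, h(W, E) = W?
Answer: 1782277/401425 ≈ 4.4399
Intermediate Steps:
Q(u) = 4
P(N) = 25 (P(N) = (-5)**2 = 25)
m(f) = (-55 + f)/(55 + f) (m(f) = (f - 55)/(55 + f) = (-55 + f)/(55 + f))
Q(-197)/(-32114) + m(-56)/P(-122) = 4/(-32114) + ((-55 - 56)/(55 - 56))/25 = 4*(-1/32114) + (-111/(-1))*(1/25) = -2/16057 - 1*(-111)*(1/25) = -2/16057 + 111*(1/25) = -2/16057 + 111/25 = 1782277/401425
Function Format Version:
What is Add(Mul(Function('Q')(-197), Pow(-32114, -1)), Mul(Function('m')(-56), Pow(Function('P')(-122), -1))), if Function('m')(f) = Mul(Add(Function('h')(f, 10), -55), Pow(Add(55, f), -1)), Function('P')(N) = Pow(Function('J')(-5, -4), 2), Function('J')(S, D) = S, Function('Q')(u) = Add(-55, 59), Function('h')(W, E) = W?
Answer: Rational(1782277, 401425) ≈ 4.4399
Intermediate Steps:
Function('Q')(u) = 4
Function('P')(N) = 25 (Function('P')(N) = Pow(-5, 2) = 25)
Function('m')(f) = Mul(Pow(Add(55, f), -1), Add(-55, f)) (Function('m')(f) = Mul(Add(f, -55), Pow(Add(55, f), -1)) = Mul(Add(-55, f), Pow(Add(55, f), -1)) = Mul(Pow(Add(55, f), -1), Add(-55, f)))
Add(Mul(Function('Q')(-197), Pow(-32114, -1)), Mul(Function('m')(-56), Pow(Function('P')(-122), -1))) = Add(Mul(4, Pow(-32114, -1)), Mul(Mul(Pow(Add(55, -56), -1), Add(-55, -56)), Pow(25, -1))) = Add(Mul(4, Rational(-1, 32114)), Mul(Mul(Pow(-1, -1), -111), Rational(1, 25))) = Add(Rational(-2, 16057), Mul(Mul(-1, -111), Rational(1, 25))) = Add(Rational(-2, 16057), Mul(111, Rational(1, 25))) = Add(Rational(-2, 16057), Rational(111, 25)) = Rational(1782277, 401425)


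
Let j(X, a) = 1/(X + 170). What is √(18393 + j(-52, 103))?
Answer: 5*√10244170/118 ≈ 135.62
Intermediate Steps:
j(X, a) = 1/(170 + X)
√(18393 + j(-52, 103)) = √(18393 + 1/(170 - 52)) = √(18393 + 1/118) = √(2170375/118) = 5*√10244170/118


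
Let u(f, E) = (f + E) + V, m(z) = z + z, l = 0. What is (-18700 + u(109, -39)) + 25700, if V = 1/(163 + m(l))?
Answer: 1152411/163 ≈ 7070.0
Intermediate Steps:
m(z) = 2*z
V = 1/163 (V = 1/(163 + 2*0) = 1/(163 + 0) = 1/163 ≈ 0.0061350)
u(f, E) = 1/163 + E + f (u(f, E) = (f + E) + 1/163 = (E + f) + 1/163 = 1/163 + E + f)
(-18700 + u(109, -39)) + 25700 = (-18700 + (1/163 - 39 + 109)) + 25700 = (-18700 + 11411/163) + 25700 = -3036689/163 + 25700 = 1152411/163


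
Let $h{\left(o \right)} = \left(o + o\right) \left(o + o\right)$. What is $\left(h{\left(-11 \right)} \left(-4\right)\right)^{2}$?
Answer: $3748096$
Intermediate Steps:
$h{\left(o \right)} = 4 o^{2}$ ($h{\left(o \right)} = 2 o 2 o = 4 o^{2}$)
$\left(h{\left(-11 \right)} \left(-4\right)\right)^{2} = \left(4 \left(-11\right)^{2} \left(-4\right)\right)^{2} = \left(4 \cdot 121 \left(-4\right)\right)^{2} = \left(484 \left(-4\right)\right)^{2} = \left(-1936\right)^{2} = 3748096$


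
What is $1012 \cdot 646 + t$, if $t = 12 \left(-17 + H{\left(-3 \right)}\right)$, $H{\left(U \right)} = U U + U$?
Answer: $653620$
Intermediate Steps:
$H{\left(U \right)} = U + U^{2}$ ($H{\left(U \right)} = U^{2} + U = U + U^{2}$)
$t = -132$ ($t = 12 \left(-17 - 3 \left(1 - 3\right)\right) = 12 \left(-17 - -6\right) = 12 \left(-17 + 6\right) = 12 \left(-11\right) = -132$)
$1012 \cdot 646 + t = 1012 \cdot 646 - 132 = 653752 - 132 = 653620$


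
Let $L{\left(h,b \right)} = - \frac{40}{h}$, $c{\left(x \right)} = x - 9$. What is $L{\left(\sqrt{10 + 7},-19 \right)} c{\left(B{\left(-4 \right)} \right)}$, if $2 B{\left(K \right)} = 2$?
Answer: $\frac{320 \sqrt{17}}{17} \approx 77.611$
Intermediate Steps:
$B{\left(K \right)} = 1$ ($B{\left(K \right)} = \frac{1}{2} \cdot 2 = 1$)
$c{\left(x \right)} = -9 + x$
$L{\left(\sqrt{10 + 7},-19 \right)} c{\left(B{\left(-4 \right)} \right)} = - \frac{40}{\sqrt{10 + 7}} \left(-9 + 1\right) = - \frac{40}{\sqrt{17}} \left(-8\right) = - 40 \frac{\sqrt{17}}{17} \left(-8\right) = - \frac{40 \sqrt{17}}{17} \left(-8\right) = \frac{320 \sqrt{17}}{17}$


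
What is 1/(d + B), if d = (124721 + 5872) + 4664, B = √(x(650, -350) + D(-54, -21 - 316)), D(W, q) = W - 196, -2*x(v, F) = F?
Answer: 135257/18294456124 - 5*I*√3/18294456124 ≈ 7.3933e-6 - 4.7338e-10*I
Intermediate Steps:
x(v, F) = -F/2
D(W, q) = -196 + W
B = 5*I*√3 (B = √(-½*(-350) + (-196 - 54)) = √(175 - 250) = √(-75) = 5*I*√3 ≈ 8.6602*I)
d = 135257 (d = 130593 + 4664 = 135257)
1/(d + B) = 1/(135257 + 5*I*√3)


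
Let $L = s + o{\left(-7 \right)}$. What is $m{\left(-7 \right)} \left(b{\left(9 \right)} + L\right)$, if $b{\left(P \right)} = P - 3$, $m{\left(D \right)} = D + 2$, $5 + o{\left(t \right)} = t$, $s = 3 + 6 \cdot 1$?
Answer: $-15$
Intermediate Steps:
$s = 9$ ($s = 3 + 6 = 9$)
$o{\left(t \right)} = -5 + t$
$m{\left(D \right)} = 2 + D$
$b{\left(P \right)} = -3 + P$
$L = -3$ ($L = 9 - 12 = -3$)
$m{\left(-7 \right)} \left(b{\left(9 \right)} + L\right) = \left(2 - 7\right) \left(\left(-3 + 9\right) - 3\right) = - 5 \left(6 - 3\right) = \left(-5\right) 3 = -15$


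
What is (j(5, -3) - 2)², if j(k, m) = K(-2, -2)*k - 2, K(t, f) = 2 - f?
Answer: 256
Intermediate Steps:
j(k, m) = -2 + 4*k (j(k, m) = (2 - 1*(-2))*k - 2 = (2 + 2)*k - 2 = 4*k - 2 = -2 + 4*k)
(j(5, -3) - 2)² = ((-2 + 4*5) - 2)² = ((-2 + 20) - 2)² = (18 - 2)² = 16² = 256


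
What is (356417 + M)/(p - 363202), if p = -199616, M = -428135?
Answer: 11953/93803 ≈ 0.12743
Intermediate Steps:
(356417 + M)/(p - 363202) = (356417 - 428135)/(-199616 - 363202) = -71718/(-562818) = -71718*(-1/562818) = 11953/93803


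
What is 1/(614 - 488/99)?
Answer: 99/60298 ≈ 0.0016418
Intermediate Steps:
1/(614 - 488/99) = 1/(60298/99) = 99/60298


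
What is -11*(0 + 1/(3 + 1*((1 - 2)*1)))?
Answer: -11/2 ≈ -5.5000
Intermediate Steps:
-11*(0 + 1/(3 + 1*((1 - 2)*1))) = -11*(0 + 1/(3 + 1*(-1*1))) = -11*(0 + 1/(3 + 1*(-1))) = -11*(0 + 1/(3 - 1)) = -11*(0 + 1/2) = -11*(0 + ½) = -11/2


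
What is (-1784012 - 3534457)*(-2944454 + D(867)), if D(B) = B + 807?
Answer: 15651084203820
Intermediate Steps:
D(B) = 807 + B
(-1784012 - 3534457)*(-2944454 + D(867)) = (-1784012 - 3534457)*(-2944454 + (807 + 867)) = -5318469*(-2944454 + 1674) = -5318469*(-2942780) = 15651084203820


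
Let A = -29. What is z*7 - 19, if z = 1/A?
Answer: -558/29 ≈ -19.241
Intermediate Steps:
z = -1/29 (z = 1/(-29) = -1/29 ≈ -0.034483)
z*7 - 19 = -1/29*7 - 19 = -7/29 - 19 = -558/29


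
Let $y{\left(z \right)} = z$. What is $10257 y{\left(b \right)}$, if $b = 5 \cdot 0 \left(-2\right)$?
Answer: $0$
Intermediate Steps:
$b = 0$ ($b = 0 \left(-2\right) = 0$)
$10257 y{\left(b \right)} = 10257 \cdot 0 = 0$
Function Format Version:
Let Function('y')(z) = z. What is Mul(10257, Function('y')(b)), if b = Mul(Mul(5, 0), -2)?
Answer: 0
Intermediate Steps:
b = 0 (b = Mul(0, -2) = 0)
Mul(10257, Function('y')(b)) = Mul(10257, 0) = 0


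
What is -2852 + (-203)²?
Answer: 38357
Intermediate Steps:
-2852 + (-203)² = -2852 + 41209 = 38357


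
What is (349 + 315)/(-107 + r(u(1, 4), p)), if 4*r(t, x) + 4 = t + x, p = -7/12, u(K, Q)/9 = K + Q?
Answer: -31872/4651 ≈ -6.8527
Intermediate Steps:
u(K, Q) = 9*K + 9*Q (u(K, Q) = 9*(K + Q) = 9*K + 9*Q)
p = -7/12 (p = -7*1/12 = -7/12 ≈ -0.58333)
r(t, x) = -1 + t/4 + x/4 (r(t, x) = -1 + (t + x)/4 = -1 + (t/4 + x/4) = -1 + t/4 + x/4)
(349 + 315)/(-107 + r(u(1, 4), p)) = (349 + 315)/(-107 + (-1 + (9*1 + 9*4)/4 + (1/4)*(-7/12))) = 664/(-107 + (-1 + (9 + 36)/4 - 7/48)) = 664/(-107 + (-1 + (1/4)*45 - 7/48)) = 664/(-107 + (-1 + 45/4 - 7/48)) = 664/(-107 + 485/48) = 664/(-4651/48) = 664*(-48/4651) = -31872/4651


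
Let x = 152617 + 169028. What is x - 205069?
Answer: 116576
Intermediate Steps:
x = 321645
x - 205069 = 321645 - 205069 = 116576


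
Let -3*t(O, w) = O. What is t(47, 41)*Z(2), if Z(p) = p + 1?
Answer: -47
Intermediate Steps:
t(O, w) = -O/3
Z(p) = 1 + p
t(47, 41)*Z(2) = (-⅓*47)*(1 + 2) = -47/3*3 = -47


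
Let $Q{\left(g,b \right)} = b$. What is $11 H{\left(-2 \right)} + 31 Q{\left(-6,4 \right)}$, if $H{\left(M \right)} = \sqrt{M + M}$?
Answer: $124 + 22 i \approx 124.0 + 22.0 i$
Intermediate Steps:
$H{\left(M \right)} = \sqrt{2} \sqrt{M}$ ($H{\left(M \right)} = \sqrt{2 M} = \sqrt{2} \sqrt{M}$)
$11 H{\left(-2 \right)} + 31 Q{\left(-6,4 \right)} = 11 \sqrt{2} \sqrt{-2} + 31 \cdot 4 = 11 \sqrt{2} i \sqrt{2} + 124 = 11 \cdot 2 i + 124 = 22 i + 124 = 124 + 22 i$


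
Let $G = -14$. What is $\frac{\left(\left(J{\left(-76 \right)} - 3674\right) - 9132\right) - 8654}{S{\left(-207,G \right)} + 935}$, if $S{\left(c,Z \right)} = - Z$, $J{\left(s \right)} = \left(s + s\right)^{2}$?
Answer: $\frac{1644}{949} \approx 1.7323$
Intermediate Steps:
$J{\left(s \right)} = 4 s^{2}$ ($J{\left(s \right)} = \left(2 s\right)^{2} = 4 s^{2}$)
$\frac{\left(\left(J{\left(-76 \right)} - 3674\right) - 9132\right) - 8654}{S{\left(-207,G \right)} + 935} = \frac{\left(\left(4 \left(-76\right)^{2} - 3674\right) - 9132\right) - 8654}{\left(-1\right) \left(-14\right) + 935} = \frac{\left(\left(4 \cdot 5776 - 3674\right) - 9132\right) - 8654}{14 + 935} = \frac{\left(\left(23104 - 3674\right) - 9132\right) - 8654}{949} = \left(\left(19430 - 9132\right) - 8654\right) \frac{1}{949} = \left(10298 - 8654\right) \frac{1}{949} = 1644 \cdot \frac{1}{949} = \frac{1644}{949}$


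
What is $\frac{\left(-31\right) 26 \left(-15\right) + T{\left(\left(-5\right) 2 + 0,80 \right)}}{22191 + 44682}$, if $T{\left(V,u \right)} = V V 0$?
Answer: $\frac{4030}{22291} \approx 0.18079$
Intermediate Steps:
$T{\left(V,u \right)} = 0$ ($T{\left(V,u \right)} = V^{2} \cdot 0 = 0$)
$\frac{\left(-31\right) 26 \left(-15\right) + T{\left(\left(-5\right) 2 + 0,80 \right)}}{22191 + 44682} = \frac{\left(-31\right) 26 \left(-15\right) + 0}{22191 + 44682} = \frac{\left(-806\right) \left(-15\right) + 0}{66873} = \left(12090 + 0\right) \frac{1}{66873} = 12090 \cdot \frac{1}{66873} = \frac{4030}{22291}$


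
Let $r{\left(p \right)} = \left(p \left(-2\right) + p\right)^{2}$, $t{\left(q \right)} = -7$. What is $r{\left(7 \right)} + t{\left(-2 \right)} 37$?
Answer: $-210$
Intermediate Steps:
$r{\left(p \right)} = p^{2}$ ($r{\left(p \right)} = \left(- 2 p + p\right)^{2} = \left(- p\right)^{2} = p^{2}$)
$r{\left(7 \right)} + t{\left(-2 \right)} 37 = 7^{2} - 259 = 49 - 259 = -210$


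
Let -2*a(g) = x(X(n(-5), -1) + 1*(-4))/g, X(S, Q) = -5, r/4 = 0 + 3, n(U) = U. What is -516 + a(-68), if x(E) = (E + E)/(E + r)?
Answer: -35091/68 ≈ -516.04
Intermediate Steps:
r = 12 (r = 4*(0 + 3) = 4*3 = 12)
x(E) = 2*E/(12 + E) (x(E) = (E + E)/(E + 12) = (2*E)/(12 + E) = 2*E/(12 + E))
a(g) = 3/g (a(g) = -2*(-5 + 1*(-4))/(12 + (-5 + 1*(-4)))/(2*g) = -2*(-5 - 4)/(12 + (-5 - 4))/(2*g) = -2*(-9)/(12 - 9)/(2*g) = -2*(-9)/3/(2*g) = -2*(-9)*(1/3)/(2*g) = -(-3)/g = 3/g)
-516 + a(-68) = -516 + 3/(-68) = -516 + 3*(-1/68) = -516 - 3/68 = -35091/68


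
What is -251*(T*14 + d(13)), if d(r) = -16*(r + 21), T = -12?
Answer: 178712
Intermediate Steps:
d(r) = -336 - 16*r (d(r) = -16*(21 + r) = -336 - 16*r)
-251*(T*14 + d(13)) = -251*(-12*14 + (-336 - 16*13)) = -251*(-168 + (-336 - 208)) = -251*(-168 - 544) = -251*(-712) = 178712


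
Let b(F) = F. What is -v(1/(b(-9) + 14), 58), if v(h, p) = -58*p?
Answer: 3364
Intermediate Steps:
-v(1/(b(-9) + 14), 58) = -(-58)*58 = -1*(-3364) = 3364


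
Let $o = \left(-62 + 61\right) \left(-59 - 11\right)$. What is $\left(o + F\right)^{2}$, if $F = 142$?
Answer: $44944$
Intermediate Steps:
$o = 70$ ($o = \left(-1\right) \left(-70\right) = 70$)
$\left(o + F\right)^{2} = \left(70 + 142\right)^{2} = 212^{2} = 44944$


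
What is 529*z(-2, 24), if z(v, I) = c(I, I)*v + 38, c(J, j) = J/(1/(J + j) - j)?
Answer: 24356218/1151 ≈ 21161.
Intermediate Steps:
z(v, I) = 38 - 2*v*I²/(-1 + 2*I²) (z(v, I) = (-I*(I + I)/(-1 + I² + I*I))*v + 38 = (-I*2*I/(-1 + I² + I²))*v + 38 = (-I*2*I/(-1 + 2*I²))*v + 38 = (-2*I²/(-1 + 2*I²))*v + 38 = -2*v*I²/(-1 + 2*I²) + 38 = 38 - 2*v*I²/(-1 + 2*I²))
529*z(-2, 24) = 529*(2*(-19 + 38*24² - 1*(-2)*24²)/(-1 + 2*24²)) = 529*(2*(-19 + 38*576 - 1*(-2)*576)/(-1 + 2*576)) = 529*(2*(-19 + 21888 + 1152)/(-1 + 1152)) = 529*(2*23021/1151) = 529*(2*(1/1151)*23021) = 529*(46042/1151) = 24356218/1151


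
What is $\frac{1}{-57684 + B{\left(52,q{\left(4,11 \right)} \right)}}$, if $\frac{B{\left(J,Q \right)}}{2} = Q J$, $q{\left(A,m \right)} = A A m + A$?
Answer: $- \frac{1}{38964} \approx -2.5665 \cdot 10^{-5}$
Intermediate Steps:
$q{\left(A,m \right)} = A + m A^{2}$ ($q{\left(A,m \right)} = A^{2} m + A = m A^{2} + A = A + m A^{2}$)
$B{\left(J,Q \right)} = 2 J Q$ ($B{\left(J,Q \right)} = 2 Q J = 2 J Q$)
$\frac{1}{-57684 + B{\left(52,q{\left(4,11 \right)} \right)}} = \frac{1}{-57684 + 2 \cdot 52 \cdot 4 \left(1 + 4 \cdot 11\right)} = \frac{1}{-57684 + 2 \cdot 52 \cdot 4 \left(1 + 44\right)} = \frac{1}{-57684 + 2 \cdot 52 \cdot 4 \cdot 45} = \frac{1}{-57684 + 2 \cdot 52 \cdot 180} = \frac{1}{-57684 + 18720} = \frac{1}{-38964} = - \frac{1}{38964}$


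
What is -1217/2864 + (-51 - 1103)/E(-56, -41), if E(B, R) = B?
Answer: 404613/20048 ≈ 20.182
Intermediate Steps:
-1217/2864 + (-51 - 1103)/E(-56, -41) = -1217/2864 + (-51 - 1103)/(-56) = -1217*1/2864 - 1154*(-1/56) = -1217/2864 + 577/28 = 404613/20048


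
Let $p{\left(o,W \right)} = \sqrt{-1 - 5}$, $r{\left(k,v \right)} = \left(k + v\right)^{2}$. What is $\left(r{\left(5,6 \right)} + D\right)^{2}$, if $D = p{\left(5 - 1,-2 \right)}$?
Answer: $\left(121 + i \sqrt{6}\right)^{2} \approx 14635.0 + 592.78 i$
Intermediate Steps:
$p{\left(o,W \right)} = i \sqrt{6}$ ($p{\left(o,W \right)} = \sqrt{-6} = i \sqrt{6}$)
$D = i \sqrt{6} \approx 2.4495 i$
$\left(r{\left(5,6 \right)} + D\right)^{2} = \left(\left(5 + 6\right)^{2} + i \sqrt{6}\right)^{2} = \left(11^{2} + i \sqrt{6}\right)^{2} = \left(121 + i \sqrt{6}\right)^{2}$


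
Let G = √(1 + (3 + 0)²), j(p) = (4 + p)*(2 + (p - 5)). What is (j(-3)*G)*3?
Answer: -18*√10 ≈ -56.921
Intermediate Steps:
j(p) = (-3 + p)*(4 + p) (j(p) = (4 + p)*(2 + (-5 + p)) = (4 + p)*(-3 + p) = (-3 + p)*(4 + p))
G = √10 (G = √(1 + 3²) = √(1 + 9) = √10 ≈ 3.1623)
(j(-3)*G)*3 = ((-12 - 3 + (-3)²)*√10)*3 = ((-12 - 3 + 9)*√10)*3 = -6*√10*3 = -18*√10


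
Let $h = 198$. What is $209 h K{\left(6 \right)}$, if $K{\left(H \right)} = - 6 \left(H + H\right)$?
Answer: $-2979504$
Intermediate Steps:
$K{\left(H \right)} = - 12 H$ ($K{\left(H \right)} = - 6 \cdot 2 H = - 12 H$)
$209 h K{\left(6 \right)} = 209 \cdot 198 \left(\left(-12\right) 6\right) = 41382 \left(-72\right) = -2979504$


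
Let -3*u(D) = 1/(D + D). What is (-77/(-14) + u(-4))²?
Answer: 17689/576 ≈ 30.710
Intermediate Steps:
u(D) = -1/(6*D) (u(D) = -1/(3*(D + D)) = -1/(2*D)/3 = -1/(6*D))
(-77/(-14) + u(-4))² = (-77/(-14) - ⅙/(-4))² = (-77*(-1/14) - ⅙*(-¼))² = (11/2 + 1/24)² = (133/24)² = 17689/576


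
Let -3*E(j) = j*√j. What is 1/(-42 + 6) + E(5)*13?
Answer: -1/36 - 65*√5/3 ≈ -48.476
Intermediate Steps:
E(j) = -j^(3/2)/3 (E(j) = -j*√j/3 = -j^(3/2)/3)
1/(-42 + 6) + E(5)*13 = 1/(-42 + 6) - 5*√5/3*13 = 1/(-36) - 5*√5/3*13 = -1/36 - 5*√5/3*13 = -1/36 - 65*√5/3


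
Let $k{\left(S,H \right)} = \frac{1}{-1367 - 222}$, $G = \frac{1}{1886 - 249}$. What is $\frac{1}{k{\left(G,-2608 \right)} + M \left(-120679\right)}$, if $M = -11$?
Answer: $\frac{1589}{2109348240} \approx 7.5331 \cdot 10^{-7}$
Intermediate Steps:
$G = \frac{1}{1637} \approx 0.00061087$
$k{\left(S,H \right)} = - \frac{1}{1589}$ ($k{\left(S,H \right)} = \frac{1}{-1589} = - \frac{1}{1589}$)
$\frac{1}{k{\left(G,-2608 \right)} + M \left(-120679\right)} = \frac{1}{- \frac{1}{1589} - -1327469} = \frac{1}{- \frac{1}{1589} + 1327469} = \frac{1}{\frac{2109348240}{1589}} = \frac{1589}{2109348240}$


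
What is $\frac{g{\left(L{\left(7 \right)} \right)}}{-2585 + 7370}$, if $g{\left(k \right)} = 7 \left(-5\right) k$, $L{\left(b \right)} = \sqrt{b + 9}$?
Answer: $- \frac{28}{957} \approx -0.029258$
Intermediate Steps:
$L{\left(b \right)} = \sqrt{9 + b}$
$g{\left(k \right)} = - 35 k$
$\frac{g{\left(L{\left(7 \right)} \right)}}{-2585 + 7370} = \frac{\left(-35\right) \sqrt{9 + 7}}{-2585 + 7370} = \frac{\left(-35\right) \sqrt{16}}{4785} = \left(-35\right) 4 \cdot \frac{1}{4785} = \left(-140\right) \frac{1}{4785} = - \frac{28}{957}$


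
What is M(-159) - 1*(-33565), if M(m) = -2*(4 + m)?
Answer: 33875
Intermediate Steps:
M(m) = -8 - 2*m
M(-159) - 1*(-33565) = (-8 - 2*(-159)) - 1*(-33565) = (-8 + 318) + 33565 = 310 + 33565 = 33875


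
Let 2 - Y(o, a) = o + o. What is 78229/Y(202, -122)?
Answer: -78229/402 ≈ -194.60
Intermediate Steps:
Y(o, a) = 2 - 2*o (Y(o, a) = 2 - (o + o) = 2 - 2*o)
78229/Y(202, -122) = 78229/(2 - 2*202) = 78229/(2 - 404) = 78229/(-402) = 78229*(-1/402) = -78229/402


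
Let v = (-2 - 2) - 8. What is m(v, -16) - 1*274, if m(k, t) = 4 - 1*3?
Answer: -273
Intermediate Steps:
v = -12 (v = -4 - 8 = -12)
m(k, t) = 1 (m(k, t) = 4 - 3 = 1)
m(v, -16) - 1*274 = 1 - 1*274 = 1 - 274 = -273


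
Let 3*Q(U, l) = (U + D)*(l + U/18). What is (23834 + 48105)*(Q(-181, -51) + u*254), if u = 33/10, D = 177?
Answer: 8931011033/135 ≈ 6.6156e+7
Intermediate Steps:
Q(U, l) = (177 + U)*(l + U/18)/3 (Q(U, l) = ((U + 177)*(l + U/18))/3 = ((177 + U)*(l + U*(1/18)))/3 = ((177 + U)*(l + U/18))/3 = (177 + U)*(l + U/18)/3)
u = 33/10 (u = 33*(⅒) = 33/10 ≈ 3.3000)
(23834 + 48105)*(Q(-181, -51) + u*254) = (23834 + 48105)*((59*(-51) + (1/54)*(-181)² + (59/18)*(-181) + (⅓)*(-181)*(-51)) + (33/10)*254) = 71939*((-3009 + (1/54)*32761 - 10679/18 + 3077) + 4191/5) = 71939*((-3009 + 32761/54 - 10679/18 + 3077) + 4191/5) = 71939*(2198/27 + 4191/5) = 71939*(124147/135) = 8931011033/135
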